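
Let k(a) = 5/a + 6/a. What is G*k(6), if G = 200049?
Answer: 733513/2 ≈ 3.6676e+5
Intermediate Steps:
k(a) = 11/a
G*k(6) = 200049*(11/6) = 733513/2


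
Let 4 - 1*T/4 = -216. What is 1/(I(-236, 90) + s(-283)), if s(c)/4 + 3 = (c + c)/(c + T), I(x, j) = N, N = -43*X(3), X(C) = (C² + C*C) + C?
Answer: -597/548519 ≈ -0.0010884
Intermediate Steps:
T = 880 (T = 16 - 4*(-216) = 16 + 864 = 880)
X(C) = C + 2*C² (X(C) = (C² + C²) + C = 2*C² + C = C + 2*C²)
N = -903 (N = -129*(1 + 2*3) = -129*(1 + 6) = -129*7 = -43*21 = -903)
I(x, j) = -903
s(c) = -12 + 8*c/(880 + c) (s(c) = -12 + 4*((c + c)/(c + 880)) = -12 + 4*((2*c)/(880 + c)) = -12 + 4*(2*c/(880 + c)) = -12 + 8*c/(880 + c))
1/(I(-236, 90) + s(-283)) = 1/(-903 + 4*(-2640 - 1*(-283))/(880 - 283)) = 1/(-903 + 4*(-2640 + 283)/597) = 1/(-903 + 4*(1/597)*(-2357)) = 1/(-903 - 9428/597) = 1/(-548519/597) = -597/548519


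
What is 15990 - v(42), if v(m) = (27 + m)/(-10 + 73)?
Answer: 335767/21 ≈ 15989.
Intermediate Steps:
v(m) = 3/7 + m/63 (v(m) = (27 + m)/63 = (27 + m)*(1/63) = 3/7 + m/63)
15990 - v(42) = 15990 - (3/7 + (1/63)*42) = 15990 - (3/7 + ⅔) = 15990 - 1*23/21 = 15990 - 23/21 = 335767/21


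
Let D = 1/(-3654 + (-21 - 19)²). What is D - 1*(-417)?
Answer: 856517/2054 ≈ 417.00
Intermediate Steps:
D = -1/2054 (D = 1/(-3654 + (-40)²) = 1/(-3654 + 1600) = 1/(-2054) = -1/2054 ≈ -0.00048685)
D - 1*(-417) = -1/2054 - 1*(-417) = -1/2054 + 417 = 856517/2054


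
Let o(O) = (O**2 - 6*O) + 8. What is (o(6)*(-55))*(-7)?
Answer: 3080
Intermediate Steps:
o(O) = 8 + O**2 - 6*O
(o(6)*(-55))*(-7) = ((8 + 6**2 - 6*6)*(-55))*(-7) = ((8 + 36 - 36)*(-55))*(-7) = (8*(-55))*(-7) = -440*(-7) = 3080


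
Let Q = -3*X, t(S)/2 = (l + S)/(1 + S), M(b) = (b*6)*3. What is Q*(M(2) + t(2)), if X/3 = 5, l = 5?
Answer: -1830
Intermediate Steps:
M(b) = 18*b (M(b) = (6*b)*3 = 18*b)
X = 15 (X = 3*5 = 15)
t(S) = 2*(5 + S)/(1 + S) (t(S) = 2*((5 + S)/(1 + S)) = 2*(5 + S)/(1 + S))
Q = -45 (Q = -3*15 = -45)
Q*(M(2) + t(2)) = -45*(18*2 + 2*(5 + 2)/(1 + 2)) = -45*(36 + 2*7/3) = -45*(36 + 2*(1/3)*7) = -45*(36 + 14/3) = -45*122/3 = -1830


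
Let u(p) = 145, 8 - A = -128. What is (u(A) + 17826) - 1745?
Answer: 16226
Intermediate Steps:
A = 136 (A = 8 - 1*(-128) = 8 + 128 = 136)
(u(A) + 17826) - 1745 = (145 + 17826) - 1745 = 17971 - 1745 = 16226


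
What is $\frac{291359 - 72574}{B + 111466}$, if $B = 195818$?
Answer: $\frac{218785}{307284} \approx 0.712$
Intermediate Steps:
$\frac{291359 - 72574}{B + 111466} = \frac{291359 - 72574}{195818 + 111466} = \frac{218785}{307284}$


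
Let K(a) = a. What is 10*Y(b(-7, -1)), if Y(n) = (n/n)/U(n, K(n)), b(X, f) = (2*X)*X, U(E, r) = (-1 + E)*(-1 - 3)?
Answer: -5/194 ≈ -0.025773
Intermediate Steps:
U(E, r) = 4 - 4*E (U(E, r) = (-1 + E)*(-4) = 4 - 4*E)
b(X, f) = 2*X²
Y(n) = 1/(4 - 4*n) (Y(n) = (n/n)/(4 - 4*n) = 1/(4 - 4*n))
10*Y(b(-7, -1)) = 10*(-1/(-4 + 4*(2*(-7)²))) = 10*(-1/(-4 + 4*(2*49))) = 10*(-1/(-4 + 4*98)) = 10*(-1/(-4 + 392)) = 10*(-1/388) = -5/194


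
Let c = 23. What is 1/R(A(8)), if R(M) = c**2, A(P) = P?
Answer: 1/529 ≈ 0.0018904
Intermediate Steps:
R(M) = 529 (R(M) = 23**2 = 529)
1/R(A(8)) = 1/529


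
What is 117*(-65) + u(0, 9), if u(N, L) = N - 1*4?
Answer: -7609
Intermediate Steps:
u(N, L) = -4 + N (u(N, L) = N - 4 = -4 + N)
117*(-65) + u(0, 9) = 117*(-65) + (-4 + 0) = -7605 - 4 = -7609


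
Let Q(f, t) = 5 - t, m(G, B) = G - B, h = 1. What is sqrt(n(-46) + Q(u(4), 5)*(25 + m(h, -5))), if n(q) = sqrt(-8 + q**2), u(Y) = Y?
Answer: sqrt(2)*527**(1/4) ≈ 6.7759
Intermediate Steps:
sqrt(n(-46) + Q(u(4), 5)*(25 + m(h, -5))) = sqrt(sqrt(-8 + (-46)**2) + (5 - 1*5)*(25 + (1 - 1*(-5)))) = sqrt(sqrt(-8 + 2116) + (5 - 5)*(25 + (1 + 5))) = sqrt(sqrt(2108) + 0*(25 + 6)) = sqrt(2*sqrt(527) + 0*31) = sqrt(2*sqrt(527) + 0) = sqrt(2*sqrt(527)) = sqrt(2)*527**(1/4)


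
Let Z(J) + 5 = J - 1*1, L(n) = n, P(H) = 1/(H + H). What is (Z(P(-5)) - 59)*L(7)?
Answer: -4557/10 ≈ -455.70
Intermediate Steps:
P(H) = 1/(2*H)
Z(J) = -6 + J (Z(J) = -5 + (J - 1*1) = -5 + (J - 1) = -5 + (-1 + J) = -6 + J)
(Z(P(-5)) - 59)*L(7) = ((-6 + (½)/(-5)) - 59)*7 = ((-6 + (½)*(-⅕)) - 59)*7 = ((-6 - ⅒) - 59)*7 = (-61/10 - 59)*7 = -651/10*7 = -4557/10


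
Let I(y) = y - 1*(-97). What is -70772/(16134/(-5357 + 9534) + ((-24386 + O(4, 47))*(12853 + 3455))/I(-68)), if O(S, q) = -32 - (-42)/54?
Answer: 4286412338/831632237367 ≈ 0.0051542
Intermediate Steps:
O(S, q) = -281/9 (O(S, q) = -32 - (-42)/54 = -32 - 1*(-7/9) = -32 + 7/9 = -281/9)
I(y) = 97 + y (I(y) = y + 97 = 97 + y)
-70772/(16134/(-5357 + 9534) + ((-24386 + O(4, 47))*(12853 + 3455))/I(-68)) = -70772/(16134/(-5357 + 9534) + ((-24386 - 281/9)*(12853 + 3455))/(97 - 68)) = -70772/(16134/4177 - 219755/9*16308/29) = -70772/(16134*(1/4177) - 398196060*1/29) = -70772/(16134/4177 - 398196060/29) = -70772/(-1663264474734/121133) = -70772*(-121133/1663264474734) = 4286412338/831632237367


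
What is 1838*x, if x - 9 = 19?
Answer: 51464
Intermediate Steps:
x = 28 (x = 9 + 19 = 28)
1838*x = 1838*28 = 51464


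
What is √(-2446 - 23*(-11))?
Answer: I*√2193 ≈ 46.829*I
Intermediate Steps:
√(-2446 - 23*(-11)) = √(-2446 + 253) = √(-2193) = I*√2193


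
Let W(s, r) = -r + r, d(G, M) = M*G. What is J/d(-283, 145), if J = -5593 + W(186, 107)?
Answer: 5593/41035 ≈ 0.13630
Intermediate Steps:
d(G, M) = G*M
W(s, r) = 0
J = -5593 (J = -5593 + 0 = -5593)
J/d(-283, 145) = -5593/((-283*145)) = -5593/(-41035) = -5593*(-1/41035) = 5593/41035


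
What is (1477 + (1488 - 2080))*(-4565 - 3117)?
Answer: -6798570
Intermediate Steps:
(1477 + (1488 - 2080))*(-4565 - 3117) = (1477 - 592)*(-7682) = 885*(-7682) = -6798570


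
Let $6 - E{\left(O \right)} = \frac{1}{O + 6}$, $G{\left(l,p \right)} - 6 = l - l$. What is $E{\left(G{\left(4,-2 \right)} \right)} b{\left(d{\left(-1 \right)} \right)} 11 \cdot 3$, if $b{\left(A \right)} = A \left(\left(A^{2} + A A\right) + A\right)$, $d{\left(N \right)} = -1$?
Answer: $- \frac{781}{4} \approx -195.25$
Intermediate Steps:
$G{\left(l,p \right)} = 6$ ($G{\left(l,p \right)} = 6 + \left(l - l\right) = 6 + 0 = 6$)
$b{\left(A \right)} = A \left(A + 2 A^{2}\right)$ ($b{\left(A \right)} = A \left(\left(A^{2} + A^{2}\right) + A\right) = A \left(2 A^{2} + A\right) = A \left(A + 2 A^{2}\right)$)
$E{\left(O \right)} = 6 - \frac{1}{6 + O}$ ($E{\left(O \right)} = 6 - \frac{1}{O + 6} = 6 - \frac{1}{6 + O}$)
$E{\left(G{\left(4,-2 \right)} \right)} b{\left(d{\left(-1 \right)} \right)} 11 \cdot 3 = \frac{35 + 6 \cdot 6}{6 + 6} \left(-1\right)^{2} \left(1 + 2 \left(-1\right)\right) 11 \cdot 3 = \frac{35 + 36}{12} \cdot 1 \left(1 - 2\right) 33 = \frac{1}{12} \cdot 71 \cdot 1 \left(-1\right) 33 = \frac{71}{12} \left(-1\right) 33 = \left(- \frac{71}{12}\right) 33 = - \frac{781}{4}$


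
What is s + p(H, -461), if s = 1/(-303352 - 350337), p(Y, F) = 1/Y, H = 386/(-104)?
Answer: -33992021/126161977 ≈ -0.26943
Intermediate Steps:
H = -193/52 (H = 386*(-1/104) = -193/52 ≈ -3.7115)
s = -1/653689 (s = 1/(-653689) = -1/653689 ≈ -1.5298e-6)
s + p(H, -461) = -1/653689 + 1/(-193/52) = -1/653689 - 52/193 = -33992021/126161977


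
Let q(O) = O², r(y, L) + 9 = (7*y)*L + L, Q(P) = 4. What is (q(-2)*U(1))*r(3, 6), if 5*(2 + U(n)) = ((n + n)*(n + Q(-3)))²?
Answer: 8856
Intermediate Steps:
r(y, L) = -9 + L + 7*L*y (r(y, L) = -9 + ((7*y)*L + L) = -9 + (7*L*y + L) = -9 + (L + 7*L*y) = -9 + L + 7*L*y)
U(n) = -2 + 4*n²*(4 + n)²/5 (U(n) = -2 + ((n + n)*(n + 4))²/5 = -2 + ((2*n)*(4 + n))²/5 = -2 + (2*n*(4 + n))²/5 = -2 + (4*n²*(4 + n)²)/5 = -2 + 4*n²*(4 + n)²/5)
(q(-2)*U(1))*r(3, 6) = ((-2)²*(-2 + (⅘)*1²*(4 + 1)²))*(-9 + 6 + 7*6*3) = (4*(-2 + (⅘)*1*5²))*(-9 + 6 + 126) = (4*(-2 + (⅘)*1*25))*123 = (4*(-2 + 20))*123 = (4*18)*123 = 72*123 = 8856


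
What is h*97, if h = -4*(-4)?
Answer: 1552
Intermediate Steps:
h = 16
h*97 = 16*97 = 1552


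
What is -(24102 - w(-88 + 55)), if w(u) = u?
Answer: -24135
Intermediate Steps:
-(24102 - w(-88 + 55)) = -(24102 - (-88 + 55)) = -(24102 - 1*(-33)) = -(24102 + 33) = -1*24135 = -24135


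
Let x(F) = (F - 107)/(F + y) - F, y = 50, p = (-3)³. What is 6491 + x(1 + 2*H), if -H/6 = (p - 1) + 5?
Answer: 2032148/327 ≈ 6214.5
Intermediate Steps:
p = -27
H = 138 (H = -6*((-27 - 1) + 5) = -6*(-28 + 5) = -6*(-23) = 138)
x(F) = -F + (-107 + F)/(50 + F) (x(F) = (F - 107)/(F + 50) - F = (-107 + F)/(50 + F) - F = -F + (-107 + F)/(50 + F))
6491 + x(1 + 2*H) = 6491 + (-107 - (1 + 2*138)² - 49*(1 + 2*138))/(50 + (1 + 2*138)) = 6491 + (-107 - (1 + 276)² - 49*(1 + 276))/(50 + (1 + 276)) = 6491 + (-107 - 1*277² - 49*277)/(50 + 277) = 6491 + (-107 - 1*76729 - 13573)/327 = 6491 + (-107 - 76729 - 13573)/327 = 6491 + (1/327)*(-90409) = 6491 - 90409/327 = 2032148/327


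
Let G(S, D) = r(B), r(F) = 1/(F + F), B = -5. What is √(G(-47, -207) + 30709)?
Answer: 3*√341210/10 ≈ 175.24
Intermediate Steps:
r(F) = 1/(2*F)
G(S, D) = -⅒ (G(S, D) = (½)/(-5) = (½)*(-⅕) = -⅒)
√(G(-47, -207) + 30709) = √(-⅒ + 30709) = √(307089/10) = 3*√341210/10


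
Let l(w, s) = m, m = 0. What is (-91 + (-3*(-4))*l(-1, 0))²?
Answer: 8281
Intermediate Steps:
l(w, s) = 0
(-91 + (-3*(-4))*l(-1, 0))² = (-91 - 3*(-4)*0)² = (-91 + 12*0)² = (-91 + 0)² = (-91)² = 8281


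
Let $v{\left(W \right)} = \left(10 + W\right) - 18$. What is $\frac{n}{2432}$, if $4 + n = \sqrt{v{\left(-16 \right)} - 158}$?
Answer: $- \frac{1}{608} + \frac{i \sqrt{182}}{2432} \approx -0.0016447 + 0.0055472 i$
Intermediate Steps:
$v{\left(W \right)} = -8 + W$
$n = -4 + i \sqrt{182}$ ($n = -4 + \sqrt{\left(-8 - 16\right) - 158} = -4 + \sqrt{-24 - 158} = -4 + \sqrt{-182} = -4 + i \sqrt{182} \approx -4.0 + 13.491 i$)
$\frac{n}{2432} = \frac{-4 + i \sqrt{182}}{2432} = \left(-4 + i \sqrt{182}\right) \frac{1}{2432} = - \frac{1}{608} + \frac{i \sqrt{182}}{2432}$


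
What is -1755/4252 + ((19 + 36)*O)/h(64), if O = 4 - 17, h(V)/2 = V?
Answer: -816205/136064 ≈ -5.9987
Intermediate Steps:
h(V) = 2*V
O = -13
-1755/4252 + ((19 + 36)*O)/h(64) = -1755/4252 + ((19 + 36)*(-13))/((2*64)) = -1755*1/4252 + (55*(-13))/128 = -1755/4252 - 715*1/128 = -1755/4252 - 715/128 = -816205/136064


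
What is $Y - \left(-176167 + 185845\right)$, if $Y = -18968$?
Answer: $-28646$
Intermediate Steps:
$Y - \left(-176167 + 185845\right) = -18968 - \left(-176167 + 185845\right) = -18968 - 9678 = -28646$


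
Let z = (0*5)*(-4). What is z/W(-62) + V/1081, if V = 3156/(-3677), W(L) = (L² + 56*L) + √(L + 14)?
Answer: -3156/3974837 ≈ -0.00079399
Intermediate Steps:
z = 0 (z = 0*(-4) = 0)
W(L) = L² + √(14 + L) + 56*L (W(L) = (L² + 56*L) + √(14 + L) = L² + √(14 + L) + 56*L)
V = -3156/3677 (V = 3156*(-1/3677) = -3156/3677 ≈ -0.85831)
z/W(-62) + V/1081 = 0/((-62)² + √(14 - 62) + 56*(-62)) - 3156/3677/1081 = 0/(3844 + √(-48) - 3472) - 3156/3677*1/1081 = 0/(3844 + 4*I*√3 - 3472) - 3156/3974837 = 0/(372 + 4*I*√3) - 3156/3974837 = 0 - 3156/3974837 = -3156/3974837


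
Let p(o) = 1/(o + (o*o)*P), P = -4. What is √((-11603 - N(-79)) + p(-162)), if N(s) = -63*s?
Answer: I*√2262658077218/11682 ≈ 128.76*I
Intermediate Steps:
p(o) = 1/(o - 4*o²) (p(o) = 1/(o + (o*o)*(-4)) = 1/(o + o²*(-4)) = 1/(o - 4*o²))
√((-11603 - N(-79)) + p(-162)) = √((-11603 - (-63)*(-79)) - 1/(-162*(-1 + 4*(-162)))) = √((-11603 - 1*4977) - 1*(-1/162)/(-1 - 648)) = √((-11603 - 4977) - 1*(-1/162)/(-649)) = √(-16580 - 1*(-1/162)*(-1/649)) = √(-16580 - 1/105138) = √(-1743188041/105138) = I*√2262658077218/11682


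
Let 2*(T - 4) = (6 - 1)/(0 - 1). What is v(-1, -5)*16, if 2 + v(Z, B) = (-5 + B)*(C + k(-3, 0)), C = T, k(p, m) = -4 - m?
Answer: 368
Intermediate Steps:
T = 3/2 (T = 4 + ((6 - 1)/(0 - 1))/2 = 4 + (5/(-1))/2 = 4 + (5*(-1))/2 = 4 + (1/2)*(-5) = 4 - 5/2 = 3/2 ≈ 1.5000)
C = 3/2 ≈ 1.5000
v(Z, B) = 21/2 - 5*B/2 (v(Z, B) = -2 + (-5 + B)*(3/2 + (-4 - 1*0)) = -2 + (-5 + B)*(3/2 + (-4 + 0)) = -2 + (-5 + B)*(3/2 - 4) = -2 + (-5 + B)*(-5/2) = -2 + (25/2 - 5*B/2) = 21/2 - 5*B/2)
v(-1, -5)*16 = (21/2 - 5/2*(-5))*16 = (21/2 + 25/2)*16 = 23*16 = 368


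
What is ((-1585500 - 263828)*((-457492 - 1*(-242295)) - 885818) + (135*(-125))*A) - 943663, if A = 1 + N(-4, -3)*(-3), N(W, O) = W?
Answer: 2036136704882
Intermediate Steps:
A = 13 (A = 1 - 4*(-3) = 1 + 12 = 13)
((-1585500 - 263828)*((-457492 - 1*(-242295)) - 885818) + (135*(-125))*A) - 943663 = ((-1585500 - 263828)*((-457492 - 1*(-242295)) - 885818) + (135*(-125))*13) - 943663 = (-1849328*((-457492 + 242295) - 885818) - 16875*13) - 943663 = (-1849328*(-215197 - 885818) - 219375) - 943663 = (-1849328*(-1101015) - 219375) - 943663 = (2036137867920 - 219375) - 943663 = 2036137648545 - 943663 = 2036136704882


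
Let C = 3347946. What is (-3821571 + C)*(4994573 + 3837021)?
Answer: -4182863708250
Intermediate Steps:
(-3821571 + C)*(4994573 + 3837021) = (-3821571 + 3347946)*(4994573 + 3837021) = -473625*8831594 = -4182863708250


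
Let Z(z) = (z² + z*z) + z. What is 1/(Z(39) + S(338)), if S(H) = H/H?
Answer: 1/3082 ≈ 0.00032446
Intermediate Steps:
S(H) = 1
Z(z) = z + 2*z² (Z(z) = (z² + z²) + z = 2*z² + z = z + 2*z²)
1/(Z(39) + S(338)) = 1/(39*(1 + 2*39) + 1) = 1/(39*(1 + 78) + 1) = 1/(39*79 + 1) = 1/(3081 + 1) = 1/3082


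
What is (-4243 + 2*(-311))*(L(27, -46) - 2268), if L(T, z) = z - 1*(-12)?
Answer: 11199230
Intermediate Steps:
L(T, z) = 12 + z (L(T, z) = z + 12 = 12 + z)
(-4243 + 2*(-311))*(L(27, -46) - 2268) = (-4243 + 2*(-311))*((12 - 46) - 2268) = (-4243 - 622)*(-34 - 2268) = -4865*(-2302) = 11199230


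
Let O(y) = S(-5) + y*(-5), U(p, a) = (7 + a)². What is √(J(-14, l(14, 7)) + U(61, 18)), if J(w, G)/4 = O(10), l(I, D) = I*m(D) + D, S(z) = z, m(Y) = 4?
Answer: 9*√5 ≈ 20.125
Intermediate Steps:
l(I, D) = D + 4*I (l(I, D) = I*4 + D = 4*I + D = D + 4*I)
O(y) = -5 - 5*y (O(y) = -5 + y*(-5) = -5 - 5*y)
J(w, G) = -220 (J(w, G) = 4*(-5 - 5*10) = 4*(-5 - 50) = 4*(-55) = -220)
√(J(-14, l(14, 7)) + U(61, 18)) = √(-220 + (7 + 18)²) = √(-220 + 25²) = √(-220 + 625) = √405 = 9*√5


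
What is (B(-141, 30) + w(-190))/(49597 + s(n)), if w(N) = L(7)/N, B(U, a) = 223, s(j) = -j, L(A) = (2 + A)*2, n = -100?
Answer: 21176/4721215 ≈ 0.0044853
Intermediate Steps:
L(A) = 4 + 2*A
w(N) = 18/N (w(N) = (4 + 2*7)/N = (4 + 14)/N = 18/N)
(B(-141, 30) + w(-190))/(49597 + s(n)) = (223 + 18/(-190))/(49597 - 1*(-100)) = (223 + 18*(-1/190))/(49597 + 100) = (223 - 9/95)/49697 = (21176/95)*(1/49697) = 21176/4721215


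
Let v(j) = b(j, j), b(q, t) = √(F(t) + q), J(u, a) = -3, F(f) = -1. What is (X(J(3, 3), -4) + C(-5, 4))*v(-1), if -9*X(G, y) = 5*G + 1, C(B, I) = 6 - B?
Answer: 113*I*√2/9 ≈ 17.756*I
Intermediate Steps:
b(q, t) = √(-1 + q)
X(G, y) = -⅑ - 5*G/9 (X(G, y) = -(5*G + 1)/9 = -(1 + 5*G)/9 = -⅑ - 5*G/9)
v(j) = √(-1 + j)
(X(J(3, 3), -4) + C(-5, 4))*v(-1) = ((-⅑ - 5/9*(-3)) + (6 - 1*(-5)))*√(-1 - 1) = ((-⅑ + 5/3) + (6 + 5))*√(-2) = (14/9 + 11)*(I*√2) = 113*(I*√2)/9 = 113*I*√2/9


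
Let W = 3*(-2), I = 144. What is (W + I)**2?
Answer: 19044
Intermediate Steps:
W = -6
(W + I)**2 = (-6 + 144)**2 = 138**2 = 19044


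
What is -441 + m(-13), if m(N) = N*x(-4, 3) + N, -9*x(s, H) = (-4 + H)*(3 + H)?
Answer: -1388/3 ≈ -462.67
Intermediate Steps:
x(s, H) = -(-4 + H)*(3 + H)/9
m(N) = 5*N/3 (m(N) = N*(4/3 - ⅑*3² + (⅑)*3) + N = N*(4/3 - ⅑*9 + ⅓) + N = N*(4/3 - 1 + ⅓) + N = N*(⅔) + N = 2*N/3 + N = 5*N/3)
-441 + m(-13) = -441 + (5/3)*(-13) = -441 - 65/3 = -1388/3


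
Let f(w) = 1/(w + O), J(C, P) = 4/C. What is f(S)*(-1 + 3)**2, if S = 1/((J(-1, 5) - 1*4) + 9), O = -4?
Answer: -4/3 ≈ -1.3333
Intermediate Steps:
S = 1 (S = 1/((4/(-1) - 1*4) + 9) = 1/((4*(-1) - 4) + 9) = 1/((-4 - 4) + 9) = 1/(-8 + 9) = 1/1 = 1)
f(w) = 1/(-4 + w) (f(w) = 1/(w - 4) = 1/(-4 + w))
f(S)*(-1 + 3)**2 = (-1 + 3)**2/(-4 + 1) = 2**2/(-3) = -1/3*4 = -4/3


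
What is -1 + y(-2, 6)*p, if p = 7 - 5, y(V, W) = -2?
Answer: -5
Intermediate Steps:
p = 2
-1 + y(-2, 6)*p = -1 - 2*2 = -1 - 4 = -5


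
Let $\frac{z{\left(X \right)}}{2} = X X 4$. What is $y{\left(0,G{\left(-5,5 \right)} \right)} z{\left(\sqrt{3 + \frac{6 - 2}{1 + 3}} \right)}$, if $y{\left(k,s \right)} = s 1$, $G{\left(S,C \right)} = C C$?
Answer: $800$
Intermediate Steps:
$G{\left(S,C \right)} = C^{2}$
$y{\left(k,s \right)} = s$
$z{\left(X \right)} = 8 X^{2}$ ($z{\left(X \right)} = 2 X X 4 = 2 X^{2} \cdot 4 = 2 \cdot 4 X^{2} = 8 X^{2}$)
$y{\left(0,G{\left(-5,5 \right)} \right)} z{\left(\sqrt{3 + \frac{6 - 2}{1 + 3}} \right)} = 5^{2} \cdot 8 \left(\sqrt{3 + \frac{6 - 2}{1 + 3}}\right)^{2} = 25 \cdot 8 \left(\sqrt{3 + \frac{4}{4}}\right)^{2} = 25 \cdot 8 \left(\sqrt{3 + 4 \cdot \frac{1}{4}}\right)^{2} = 25 \cdot 8 \left(\sqrt{3 + 1}\right)^{2} = 25 \cdot 8 \left(\sqrt{4}\right)^{2} = 25 \cdot 8 \cdot 2^{2} = 25 \cdot 8 \cdot 4 = 25 \cdot 32 = 800$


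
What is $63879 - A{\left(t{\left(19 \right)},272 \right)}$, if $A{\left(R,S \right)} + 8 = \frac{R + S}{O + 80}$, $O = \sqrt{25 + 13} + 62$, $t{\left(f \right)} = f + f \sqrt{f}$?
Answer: $\frac{642874220}{10063} - \frac{1349 \sqrt{19}}{10063} + \frac{291 \sqrt{38}}{20126} + \frac{361 \sqrt{2}}{20126} \approx 63885.0$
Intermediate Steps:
$t{\left(f \right)} = f + f^{\frac{3}{2}}$
$O = 62 + \sqrt{38}$ ($O = \sqrt{38} + 62 = 62 + \sqrt{38} \approx 68.164$)
$A{\left(R,S \right)} = -8 + \frac{R + S}{142 + \sqrt{38}}$ ($A{\left(R,S \right)} = -8 + \frac{R + S}{\left(62 + \sqrt{38}\right) + 80} = -8 + \frac{R + S}{142 + \sqrt{38}}$)
$63879 - A{\left(t{\left(19 \right)},272 \right)} = 63879 - \left(-8 + \frac{71 \left(19 + 19^{\frac{3}{2}}\right)}{10063} + \frac{71}{10063} \cdot 272 - \frac{\left(19 + 19^{\frac{3}{2}}\right) \sqrt{38}}{20126} - \frac{136 \sqrt{38}}{10063}\right) = 63879 - \left(-8 + \frac{71 \left(19 + 19 \sqrt{19}\right)}{10063} + \frac{19312}{10063} - \frac{\left(19 + 19 \sqrt{19}\right) \sqrt{38}}{20126} - \frac{136 \sqrt{38}}{10063}\right) = 63879 - \left(-8 + \left(\frac{1349}{10063} + \frac{1349 \sqrt{19}}{10063}\right) + \frac{19312}{10063} - \frac{\sqrt{38} \left(19 + 19 \sqrt{19}\right)}{20126} - \frac{136 \sqrt{38}}{10063}\right) = 63879 - \left(- \frac{59843}{10063} - \frac{136 \sqrt{38}}{10063} + \frac{1349 \sqrt{19}}{10063} - \frac{\sqrt{38} \left(19 + 19 \sqrt{19}\right)}{20126}\right) = 63879 + \left(\frac{59843}{10063} - \frac{1349 \sqrt{19}}{10063} + \frac{136 \sqrt{38}}{10063} + \frac{\sqrt{38} \left(19 + 19 \sqrt{19}\right)}{20126}\right) = \frac{642874220}{10063} - \frac{1349 \sqrt{19}}{10063} + \frac{136 \sqrt{38}}{10063} + \frac{\sqrt{38} \left(19 + 19 \sqrt{19}\right)}{20126}$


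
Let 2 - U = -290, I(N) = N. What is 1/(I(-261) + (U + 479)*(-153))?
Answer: -1/118224 ≈ -8.4585e-6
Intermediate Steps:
U = 292 (U = 2 - 1*(-290) = 2 + 290 = 292)
1/(I(-261) + (U + 479)*(-153)) = 1/(-261 + (292 + 479)*(-153)) = 1/(-261 + 771*(-153)) = 1/(-261 - 117963) = 1/(-118224) = -1/118224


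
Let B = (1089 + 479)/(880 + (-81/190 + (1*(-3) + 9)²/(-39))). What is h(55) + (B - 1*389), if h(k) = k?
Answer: -720996218/2170267 ≈ -332.22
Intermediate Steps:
B = 3872960/2170267 (B = 1568/(880 + (-81*1/190 + (-3 + 9)²*(-1/39))) = 1568/(880 + (-81/190 + 6²*(-1/39))) = 1568/(880 + (-81/190 + 36*(-1/39))) = 1568/(880 + (-81/190 - 12/13)) = 1568/(880 - 3333/2470) = 1568/(2170267/2470) = 1568*(2470/2170267) = 3872960/2170267 ≈ 1.7846)
h(55) + (B - 1*389) = 55 + (3872960/2170267 - 1*389) = 55 + (3872960/2170267 - 389) = 55 - 840360903/2170267 = -720996218/2170267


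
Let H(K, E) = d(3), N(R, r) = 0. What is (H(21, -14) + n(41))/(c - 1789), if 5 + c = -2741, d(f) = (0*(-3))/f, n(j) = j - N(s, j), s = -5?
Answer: -41/4535 ≈ -0.0090408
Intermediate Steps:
n(j) = j (n(j) = j - 1*0 = j + 0 = j)
d(f) = 0 (d(f) = 0/f = 0)
c = -2746 (c = -5 - 2741 = -2746)
H(K, E) = 0
(H(21, -14) + n(41))/(c - 1789) = (0 + 41)/(-2746 - 1789) = 41/(-4535) = 41*(-1/4535) = -41/4535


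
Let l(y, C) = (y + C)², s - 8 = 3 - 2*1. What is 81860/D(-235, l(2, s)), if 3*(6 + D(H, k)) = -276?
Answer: -40930/49 ≈ -835.31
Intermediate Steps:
s = 9 (s = 8 + (3 - 2*1) = 8 + (3 - 2) = 8 + 1 = 9)
l(y, C) = (C + y)²
D(H, k) = -98 (D(H, k) = -6 + (⅓)*(-276) = -6 - 92 = -98)
81860/D(-235, l(2, s)) = 81860/(-98) = 81860*(-1/98) = -40930/49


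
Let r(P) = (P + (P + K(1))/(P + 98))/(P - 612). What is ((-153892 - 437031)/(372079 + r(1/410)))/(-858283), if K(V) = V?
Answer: 5957789888770897/3219733741677639135470 ≈ 1.8504e-6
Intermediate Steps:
r(P) = (P + (1 + P)/(98 + P))/(-612 + P) (r(P) = (P + (P + 1)/(P + 98))/(P - 612) = (P + (1 + P)/(98 + P))/(-612 + P))
((-153892 - 437031)/(372079 + r(1/410)))/(-858283) = ((-153892 - 437031)/(372079 + (1 + (1/410)² + 99/410)/(-59976 + (1/410)² - 514/410)))/(-858283) = -590923/(372079 + (1 + (1/410)² + 99*(1/410))/(-59976 + (1/410)² - 514*1/410))*(-1/858283) = -590923/(372079 + (1 + 1/168100 + 99/410)/(-59976 + 1/168100 - 257/205))*(-1/858283) = -590923/(372079 + (208691/168100)/(-10082176339/168100))*(-1/858283) = -590923/(372079 - 168100/10082176339*208691/168100)*(-1/858283) = -590923/(372079 - 208691/10082176339)*(-1/858283) = -590923/3751366089830090/10082176339*(-1/858283) = -590923*10082176339/3751366089830090*(-1/858283) = -5957789888770897/3751366089830090*(-1/858283) = 5957789888770897/3219733741677639135470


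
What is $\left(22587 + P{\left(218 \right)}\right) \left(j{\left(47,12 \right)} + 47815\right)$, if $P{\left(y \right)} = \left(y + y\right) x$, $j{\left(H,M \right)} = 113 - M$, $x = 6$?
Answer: $1207626948$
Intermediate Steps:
$P{\left(y \right)} = 12 y$ ($P{\left(y \right)} = \left(y + y\right) 6 = 2 y 6 = 12 y$)
$\left(22587 + P{\left(218 \right)}\right) \left(j{\left(47,12 \right)} + 47815\right) = \left(22587 + 12 \cdot 218\right) \left(\left(113 - 12\right) + 47815\right) = \left(22587 + 2616\right) \left(\left(113 - 12\right) + 47815\right) = 25203 \left(101 + 47815\right) = 25203 \cdot 47916 = 1207626948$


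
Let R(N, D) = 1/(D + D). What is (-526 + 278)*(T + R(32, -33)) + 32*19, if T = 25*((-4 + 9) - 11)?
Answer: 1247788/33 ≈ 37812.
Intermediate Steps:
R(N, D) = 1/(2*D)
T = -150 (T = 25*(5 - 11) = 25*(-6) = -150)
(-526 + 278)*(T + R(32, -33)) + 32*19 = (-526 + 278)*(-150 + (½)/(-33)) + 32*19 = -248*(-150 + (½)*(-1/33)) + 608 = -248*(-150 - 1/66) + 608 = -248*(-9901/66) + 608 = 1227724/33 + 608 = 1247788/33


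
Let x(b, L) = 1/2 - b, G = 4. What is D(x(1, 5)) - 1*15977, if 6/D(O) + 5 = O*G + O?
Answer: -79889/5 ≈ -15978.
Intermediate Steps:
x(b, L) = 1/2 - b
D(O) = 6/(-5 + 5*O) (D(O) = 6/(-5 + (O*4 + O)) = 6/(-5 + (4*O + O)) = 6/(-5 + 5*O))
D(x(1, 5)) - 1*15977 = 6/(5*(-1 + (1/2 - 1*1))) - 1*15977 = 6/(5*(-1 + (1/2 - 1))) - 15977 = 6/(5*(-1 - 1/2)) - 15977 = 6/(5*(-3/2)) - 15977 = (6/5)*(-2/3) - 15977 = -4/5 - 15977 = -79889/5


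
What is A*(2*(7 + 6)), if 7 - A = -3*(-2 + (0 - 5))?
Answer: -364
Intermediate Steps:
A = -14 (A = 7 - (-3)*(-2 + (0 - 5)) = 7 - (-3)*(-2 - 5) = 7 - (-3)*(-7) = 7 - 1*21 = 7 - 21 = -14)
A*(2*(7 + 6)) = -28*(7 + 6) = -28*13 = -14*26 = -364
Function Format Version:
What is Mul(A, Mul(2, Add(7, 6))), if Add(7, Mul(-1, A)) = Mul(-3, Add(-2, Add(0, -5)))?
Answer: -364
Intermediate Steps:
A = -14 (A = Add(7, Mul(-1, Mul(-3, Add(-2, Add(0, -5))))) = Add(7, Mul(-1, Mul(-3, Add(-2, -5)))) = Add(7, Mul(-1, Mul(-3, -7))) = Add(7, Mul(-1, 21)) = Add(7, -21) = -14)
Mul(A, Mul(2, Add(7, 6))) = Mul(-14, Mul(2, Add(7, 6))) = Mul(-14, Mul(2, 13)) = Mul(-14, 26) = -364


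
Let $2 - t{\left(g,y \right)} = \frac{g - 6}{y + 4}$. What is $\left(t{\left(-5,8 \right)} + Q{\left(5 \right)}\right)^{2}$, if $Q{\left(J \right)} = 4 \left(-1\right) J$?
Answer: $\frac{42025}{144} \approx 291.84$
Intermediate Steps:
$t{\left(g,y \right)} = 2 - \frac{-6 + g}{4 + y}$ ($t{\left(g,y \right)} = 2 - \frac{g - 6}{y + 4} = 2 - \frac{-6 + g}{4 + y}$)
$Q{\left(J \right)} = - 4 J$
$\left(t{\left(-5,8 \right)} + Q{\left(5 \right)}\right)^{2} = \left(\frac{14 - -5 + 2 \cdot 8}{4 + 8} - 20\right)^{2} = \left(\frac{14 + 5 + 16}{12} - 20\right)^{2} = \left(\frac{1}{12} \cdot 35 - 20\right)^{2} = \left(\frac{35}{12} - 20\right)^{2} = \left(- \frac{205}{12}\right)^{2} = \frac{42025}{144}$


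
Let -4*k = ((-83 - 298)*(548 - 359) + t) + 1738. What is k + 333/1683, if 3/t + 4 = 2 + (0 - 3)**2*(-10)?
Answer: 1208956461/68816 ≈ 17568.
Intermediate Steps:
t = -3/92 (t = 3/(-4 + (2 + (0 - 3)**2*(-10))) = 3/(-4 + (2 + (-3)**2*(-10))) = 3/(-4 + (2 + 9*(-10))) = 3/(-4 + (2 - 90)) = 3/(-4 - 88) = 3/(-92) = 3*(-1/92) = -3/92 ≈ -0.032609)
k = 6464935/368 (k = -(((-83 - 298)*(548 - 359) - 3/92) + 1738)/4 = -((-381*189 - 3/92) + 1738)/4 = -((-72009 - 3/92) + 1738)/4 = -(-6624831/92 + 1738)/4 = -1/4*(-6464935/92) = 6464935/368 ≈ 17568.)
k + 333/1683 = 6464935/368 + 333/1683 = 6464935/368 + 333*(1/1683) = 6464935/368 + 37/187 = 1208956461/68816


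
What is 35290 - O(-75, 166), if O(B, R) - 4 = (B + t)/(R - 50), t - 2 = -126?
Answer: 4093375/116 ≈ 35288.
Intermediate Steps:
t = -124 (t = 2 - 126 = -124)
O(B, R) = 4 + (-124 + B)/(-50 + R) (O(B, R) = 4 + (B - 124)/(R - 50) = 4 + (-124 + B)/(-50 + R))
35290 - O(-75, 166) = 35290 - (-324 - 75 + 4*166)/(-50 + 166) = 35290 - (-324 - 75 + 664)/116 = 35290 - 265/116 = 4093375/116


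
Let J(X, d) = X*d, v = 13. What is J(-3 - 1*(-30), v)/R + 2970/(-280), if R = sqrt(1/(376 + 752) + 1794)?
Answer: -297/28 + 702*sqrt(570664506)/2023633 ≈ -2.3202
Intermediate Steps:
R = sqrt(570664506)/564 (R = sqrt(1/1128 + 1794) = sqrt(2023633/1128) = sqrt(570664506)/564 ≈ 42.356)
J(-3 - 1*(-30), v)/R + 2970/(-280) = ((-3 - 1*(-30))*13)/((sqrt(570664506)/564)) + 2970/(-280) = ((-3 + 30)*13)*(2*sqrt(570664506)/2023633) + 2970*(-1/280) = (27*13)*(2*sqrt(570664506)/2023633) - 297/28 = 351*(2*sqrt(570664506)/2023633) - 297/28 = 702*sqrt(570664506)/2023633 - 297/28 = -297/28 + 702*sqrt(570664506)/2023633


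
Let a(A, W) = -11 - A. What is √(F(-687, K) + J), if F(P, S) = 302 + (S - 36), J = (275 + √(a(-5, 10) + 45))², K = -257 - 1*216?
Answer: √(75457 + 550*√39) ≈ 280.88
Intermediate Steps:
K = -473 (K = -257 - 216 = -473)
J = (275 + √39)² (J = (275 + √((-11 - 1*(-5)) + 45))² = (275 + √((-11 + 5) + 45))² = (275 + √(-6 + 45))² = (275 + √39)² ≈ 79099.)
F(P, S) = 266 + S (F(P, S) = 302 + (-36 + S) = 266 + S)
√(F(-687, K) + J) = √((266 - 473) + (275 + √39)²) = √(-207 + (275 + √39)²)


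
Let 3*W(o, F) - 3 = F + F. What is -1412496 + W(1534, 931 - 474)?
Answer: -4236571/3 ≈ -1.4122e+6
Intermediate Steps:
W(o, F) = 1 + 2*F/3 (W(o, F) = 1 + (F + F)/3 = 1 + (2*F)/3 = 1 + 2*F/3)
-1412496 + W(1534, 931 - 474) = -1412496 + (1 + 2*(931 - 474)/3) = -1412496 + (1 + (⅔)*457) = -1412496 + (1 + 914/3) = -1412496 + 917/3 = -4236571/3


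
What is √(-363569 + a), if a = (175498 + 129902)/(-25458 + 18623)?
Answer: I*√679480887401/1367 ≈ 603.0*I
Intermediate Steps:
a = -61080/1367 (a = 305400/(-6835) = 305400*(-1/6835) = -61080/1367 ≈ -44.682)
√(-363569 + a) = √(-363569 - 61080/1367) = √(-497059903/1367) = I*√679480887401/1367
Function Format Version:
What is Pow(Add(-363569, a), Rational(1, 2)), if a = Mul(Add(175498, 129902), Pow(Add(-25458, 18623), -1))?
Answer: Mul(Rational(1, 1367), I, Pow(679480887401, Rational(1, 2))) ≈ Mul(603.00, I)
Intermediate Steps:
a = Rational(-61080, 1367) (a = Mul(305400, Pow(-6835, -1)) = Mul(305400, Rational(-1, 6835)) = Rational(-61080, 1367) ≈ -44.682)
Pow(Add(-363569, a), Rational(1, 2)) = Pow(Add(-363569, Rational(-61080, 1367)), Rational(1, 2)) = Pow(Rational(-497059903, 1367), Rational(1, 2)) = Mul(Rational(1, 1367), I, Pow(679480887401, Rational(1, 2)))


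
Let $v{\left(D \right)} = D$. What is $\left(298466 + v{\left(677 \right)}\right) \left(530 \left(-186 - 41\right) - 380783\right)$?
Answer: $-149898463299$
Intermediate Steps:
$\left(298466 + v{\left(677 \right)}\right) \left(530 \left(-186 - 41\right) - 380783\right) = \left(298466 + 677\right) \left(530 \left(-186 - 41\right) - 380783\right) = 299143 \left(530 \left(-186 - 41\right) - 380783\right) = 299143 \left(530 \left(-227\right) - 380783\right) = 299143 \left(-120310 - 380783\right) = 299143 \left(-501093\right) = -149898463299$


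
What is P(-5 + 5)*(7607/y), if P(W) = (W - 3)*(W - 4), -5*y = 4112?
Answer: -114105/1028 ≈ -111.00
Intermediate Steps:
y = -4112/5 (y = -⅕*4112 = -4112/5 ≈ -822.40)
P(W) = (-4 + W)*(-3 + W) (P(W) = (-3 + W)*(-4 + W) = (-4 + W)*(-3 + W))
P(-5 + 5)*(7607/y) = (12 + (-5 + 5)² - 7*(-5 + 5))*(7607/(-4112/5)) = (12 + 0² - 7*0)*(7607*(-5/4112)) = (12 + 0 + 0)*(-38035/4112) = 12*(-38035/4112) = -114105/1028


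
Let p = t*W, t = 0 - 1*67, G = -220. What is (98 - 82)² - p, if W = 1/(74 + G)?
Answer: 37309/146 ≈ 255.54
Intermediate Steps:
t = -67 (t = 0 - 67 = -67)
W = -1/146 (W = 1/(74 - 220) = 1/(-146) = -1/146 ≈ -0.0068493)
p = 67/146 (p = -67*(-1/146) = 67/146 ≈ 0.45890)
(98 - 82)² - p = (98 - 82)² - 1*67/146 = 16² - 67/146 = 256 - 67/146 = 37309/146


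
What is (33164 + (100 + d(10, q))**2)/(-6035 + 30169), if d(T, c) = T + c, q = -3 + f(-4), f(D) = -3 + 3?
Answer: 44613/24134 ≈ 1.8486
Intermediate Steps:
f(D) = 0
q = -3 (q = -3 + 0 = -3)
(33164 + (100 + d(10, q))**2)/(-6035 + 30169) = (33164 + (100 + (10 - 3))**2)/(-6035 + 30169) = (33164 + (100 + 7)**2)/24134 = (33164 + 107**2)*(1/24134) = (33164 + 11449)*(1/24134) = 44613*(1/24134) = 44613/24134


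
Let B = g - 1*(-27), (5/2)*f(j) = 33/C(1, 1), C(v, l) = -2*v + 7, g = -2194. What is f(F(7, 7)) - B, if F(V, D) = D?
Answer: 54241/25 ≈ 2169.6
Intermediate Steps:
C(v, l) = 7 - 2*v
f(j) = 66/25 (f(j) = 2*(33/(7 - 2*1))/5 = 2*(33/(7 - 2))/5 = 2*(33/5)/5 = 2*(33*(1/5))/5 = (2/5)*(33/5) = 66/25)
B = -2167 (B = -2194 - 1*(-27) = -2194 + 27 = -2167)
f(F(7, 7)) - B = 66/25 - 1*(-2167) = 66/25 + 2167 = 54241/25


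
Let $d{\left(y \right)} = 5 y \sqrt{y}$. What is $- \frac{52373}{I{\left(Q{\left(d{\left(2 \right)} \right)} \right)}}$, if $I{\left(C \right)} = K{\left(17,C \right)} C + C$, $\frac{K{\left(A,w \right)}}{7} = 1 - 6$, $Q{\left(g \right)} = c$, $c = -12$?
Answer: $- \frac{52373}{408} \approx -128.37$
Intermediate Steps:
$d{\left(y \right)} = 5 y^{\frac{3}{2}}$
$Q{\left(g \right)} = -12$
$K{\left(A,w \right)} = -35$ ($K{\left(A,w \right)} = 7 \left(1 - 6\right) = 7 \left(-5\right) = -35$)
$I{\left(C \right)} = - 34 C$ ($I{\left(C \right)} = - 35 C + C = - 34 C$)
$- \frac{52373}{I{\left(Q{\left(d{\left(2 \right)} \right)} \right)}} = - \frac{52373}{\left(-34\right) \left(-12\right)} = - \frac{52373}{408}$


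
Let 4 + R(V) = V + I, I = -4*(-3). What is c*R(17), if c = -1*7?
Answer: -175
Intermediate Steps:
I = 12
c = -7
R(V) = 8 + V (R(V) = -4 + (V + 12) = -4 + (12 + V) = 8 + V)
c*R(17) = -7*(8 + 17) = -7*25 = -175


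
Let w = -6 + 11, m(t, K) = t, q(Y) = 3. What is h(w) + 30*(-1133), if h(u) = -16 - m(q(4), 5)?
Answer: -34009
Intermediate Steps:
w = 5
h(u) = -19 (h(u) = -16 - 1*3 = -16 - 3 = -19)
h(w) + 30*(-1133) = -19 + 30*(-1133) = -19 - 33990 = -34009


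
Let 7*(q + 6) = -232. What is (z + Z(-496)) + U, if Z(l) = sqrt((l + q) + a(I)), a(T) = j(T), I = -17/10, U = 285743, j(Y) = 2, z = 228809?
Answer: 514552 + 2*I*sqrt(6531)/7 ≈ 5.1455e+5 + 23.09*I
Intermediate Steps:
q = -274/7 (q = -6 + (1/7)*(-232) = -6 - 232/7 = -274/7 ≈ -39.143)
I = -17/10 (I = -17*1/10 = -17/10 ≈ -1.7000)
a(T) = 2
Z(l) = sqrt(-260/7 + l) (Z(l) = sqrt((l - 274/7) + 2) = sqrt((-274/7 + l) + 2) = sqrt(-260/7 + l))
(z + Z(-496)) + U = (228809 + sqrt(-1820 + 49*(-496))/7) + 285743 = (228809 + sqrt(-1820 - 24304)/7) + 285743 = (228809 + sqrt(-26124)/7) + 285743 = (228809 + (2*I*sqrt(6531))/7) + 285743 = (228809 + 2*I*sqrt(6531)/7) + 285743 = 514552 + 2*I*sqrt(6531)/7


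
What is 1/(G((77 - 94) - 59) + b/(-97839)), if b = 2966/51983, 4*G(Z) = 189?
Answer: 20343858948/961247323429 ≈ 0.021164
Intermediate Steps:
G(Z) = 189/4 (G(Z) = (¼)*189 = 189/4)
b = 2966/51983 (b = 2966*(1/51983) = 2966/51983 ≈ 0.057057)
1/(G((77 - 94) - 59) + b/(-97839)) = 1/(189/4 + (2966/51983)/(-97839)) = 1/(189/4 + (2966/51983)*(-1/97839)) = 1/(189/4 - 2966/5085964737) = 1/(961247323429/20343858948) = 20343858948/961247323429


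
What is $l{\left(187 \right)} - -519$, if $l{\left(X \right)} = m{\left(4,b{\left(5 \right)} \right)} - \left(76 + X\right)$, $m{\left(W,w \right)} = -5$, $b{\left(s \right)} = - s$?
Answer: $251$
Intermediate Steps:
$l{\left(X \right)} = -81 - X$ ($l{\left(X \right)} = -5 - \left(76 + X\right) = -81 - X$)
$l{\left(187 \right)} - -519 = \left(-81 - 187\right) - -519 = \left(-81 - 187\right) + 519 = -268 + 519 = 251$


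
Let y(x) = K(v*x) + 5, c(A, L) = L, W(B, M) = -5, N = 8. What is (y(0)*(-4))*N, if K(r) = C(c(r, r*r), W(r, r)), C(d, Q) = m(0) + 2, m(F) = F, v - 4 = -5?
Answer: -224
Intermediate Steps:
v = -1 (v = 4 - 5 = -1)
C(d, Q) = 2 (C(d, Q) = 0 + 2 = 2)
K(r) = 2
y(x) = 7 (y(x) = 2 + 5 = 7)
(y(0)*(-4))*N = (7*(-4))*8 = -28*8 = -224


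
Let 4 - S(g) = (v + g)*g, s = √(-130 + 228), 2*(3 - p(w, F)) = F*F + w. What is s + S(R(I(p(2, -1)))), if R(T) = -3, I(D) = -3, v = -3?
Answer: -14 + 7*√2 ≈ -4.1005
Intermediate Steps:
p(w, F) = 3 - w/2 - F²/2 (p(w, F) = 3 - (F*F + w)/2 = 3 - (F² + w)/2 = 3 - (w + F²)/2 = 3 + (-w/2 - F²/2) = 3 - w/2 - F²/2)
s = 7*√2 (s = √98 = 7*√2 ≈ 9.8995)
S(g) = 4 - g*(-3 + g) (S(g) = 4 - (-3 + g)*g = 4 - g*(-3 + g))
s + S(R(I(p(2, -1)))) = 7*√2 + (4 - 1*(-3)² + 3*(-3)) = 7*√2 + (4 - 1*9 - 9) = 7*√2 + (4 - 9 - 9) = 7*√2 - 14 = -14 + 7*√2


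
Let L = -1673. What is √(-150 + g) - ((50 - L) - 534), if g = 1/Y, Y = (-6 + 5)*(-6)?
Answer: -1189 + I*√5394/6 ≈ -1189.0 + 12.241*I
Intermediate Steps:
Y = 6 (Y = -1*(-6) = 6)
g = ⅙ (g = 1/6 = ⅙ ≈ 0.16667)
√(-150 + g) - ((50 - L) - 534) = √(-150 + ⅙) - ((50 - 1*(-1673)) - 534) = √(-899/6) - ((50 + 1673) - 534) = I*√5394/6 - (1723 - 534) = I*√5394/6 - 1*1189 = I*√5394/6 - 1189 = -1189 + I*√5394/6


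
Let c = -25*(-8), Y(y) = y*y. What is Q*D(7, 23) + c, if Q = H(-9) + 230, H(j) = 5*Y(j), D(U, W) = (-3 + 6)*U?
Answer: 13535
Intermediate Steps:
Y(y) = y**2
D(U, W) = 3*U
c = 200
H(j) = 5*j**2
Q = 635 (Q = 5*(-9)**2 + 230 = 5*81 + 230 = 405 + 230 = 635)
Q*D(7, 23) + c = 635*(3*7) + 200 = 635*21 + 200 = 13335 + 200 = 13535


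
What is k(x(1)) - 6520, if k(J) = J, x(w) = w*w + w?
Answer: -6518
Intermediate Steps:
x(w) = w + w² (x(w) = w² + w = w + w²)
k(x(1)) - 6520 = 1*(1 + 1) - 6520 = 1*2 - 6520 = 2 - 6520 = -6518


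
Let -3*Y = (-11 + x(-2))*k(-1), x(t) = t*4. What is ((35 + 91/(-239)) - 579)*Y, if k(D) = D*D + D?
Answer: 0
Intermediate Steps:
x(t) = 4*t
k(D) = D + D² (k(D) = D² + D = D + D²)
Y = 0 (Y = -(-11 + 4*(-2))*(-(1 - 1))/3 = -(-11 - 8)*(-1*0)/3 = -(-19)*0/3 = -⅓*0 = 0)
((35 + 91/(-239)) - 579)*Y = ((35 + 91/(-239)) - 579)*0 = ((35 + 91*(-1/239)) - 579)*0 = ((35 - 91/239) - 579)*0 = (8274/239 - 579)*0 = -130107/239*0 = 0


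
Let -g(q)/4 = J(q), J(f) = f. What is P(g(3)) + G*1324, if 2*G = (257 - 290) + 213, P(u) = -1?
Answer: 119159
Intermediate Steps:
g(q) = -4*q
G = 90 (G = ((257 - 290) + 213)/2 = (-33 + 213)/2 = (1/2)*180 = 90)
P(g(3)) + G*1324 = -1 + 90*1324 = -1 + 119160 = 119159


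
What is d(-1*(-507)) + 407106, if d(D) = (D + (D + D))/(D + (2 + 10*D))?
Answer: 2271245895/5579 ≈ 4.0711e+5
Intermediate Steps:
d(D) = 3*D/(2 + 11*D) (d(D) = (D + 2*D)/(2 + 11*D) = (3*D)/(2 + 11*D) = 3*D/(2 + 11*D))
d(-1*(-507)) + 407106 = 3*(-1*(-507))/(2 + 11*(-1*(-507))) + 407106 = 3*507/(2 + 11*507) + 407106 = 3*507/(2 + 5577) + 407106 = 3*507/5579 + 407106 = 3*507*(1/5579) + 407106 = 1521/5579 + 407106 = 2271245895/5579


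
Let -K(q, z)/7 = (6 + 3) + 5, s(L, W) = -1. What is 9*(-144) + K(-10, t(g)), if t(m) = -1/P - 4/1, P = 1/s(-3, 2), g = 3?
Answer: -1394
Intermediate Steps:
P = -1 (P = 1/(-1) = -1)
t(m) = -3 (t(m) = -1/(-1) - 4/1 = -1*(-1) - 4*1 = 1 - 4 = -3)
K(q, z) = -98 (K(q, z) = -7*((6 + 3) + 5) = -7*(9 + 5) = -7*14 = -98)
9*(-144) + K(-10, t(g)) = 9*(-144) - 98 = -1296 - 98 = -1394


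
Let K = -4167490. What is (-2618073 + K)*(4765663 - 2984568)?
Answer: -12085732331485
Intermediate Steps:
(-2618073 + K)*(4765663 - 2984568) = (-2618073 - 4167490)*(4765663 - 2984568) = -6785563*1781095 = -12085732331485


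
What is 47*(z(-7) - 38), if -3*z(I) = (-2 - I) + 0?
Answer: -5593/3 ≈ -1864.3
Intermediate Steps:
z(I) = 2/3 + I/3 (z(I) = -((-2 - I) + 0)/3 = -(-2 - I)/3 = 2/3 + I/3)
47*(z(-7) - 38) = 47*((2/3 + (1/3)*(-7)) - 38) = 47*((2/3 - 7/3) - 38) = 47*(-5/3 - 38) = 47*(-119/3) = -5593/3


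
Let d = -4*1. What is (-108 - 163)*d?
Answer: 1084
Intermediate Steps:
d = -4
(-108 - 163)*d = (-108 - 163)*(-4) = -271*(-4) = 1084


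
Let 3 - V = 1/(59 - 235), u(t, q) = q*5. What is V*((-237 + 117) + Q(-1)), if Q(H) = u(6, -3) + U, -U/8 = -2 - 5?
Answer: -41791/176 ≈ -237.45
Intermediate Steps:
u(t, q) = 5*q
V = 529/176 (V = 3 - 1/(59 - 235) = 3 - 1/(-176) = 3 - 1*(-1/176) = 3 + 1/176 = 529/176 ≈ 3.0057)
U = 56 (U = -8*(-2 - 5) = -8*(-7) = 56)
Q(H) = 41 (Q(H) = 5*(-3) + 56 = -15 + 56 = 41)
V*((-237 + 117) + Q(-1)) = 529*((-237 + 117) + 41)/176 = 529*(-120 + 41)/176 = (529/176)*(-79) = -41791/176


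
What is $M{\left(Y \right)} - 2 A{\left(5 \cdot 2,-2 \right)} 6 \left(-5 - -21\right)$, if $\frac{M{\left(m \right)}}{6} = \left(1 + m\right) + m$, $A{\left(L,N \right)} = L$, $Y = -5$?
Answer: $103680$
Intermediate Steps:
$M{\left(m \right)} = 6 + 12 m$ ($M{\left(m \right)} = 6 \left(\left(1 + m\right) + m\right) = 6 \left(1 + 2 m\right) = 6 + 12 m$)
$M{\left(Y \right)} - 2 A{\left(5 \cdot 2,-2 \right)} 6 \left(-5 - -21\right) = \left(6 + 12 \left(-5\right)\right) - 2 \cdot 5 \cdot 2 \cdot 6 \left(-5 - -21\right) = \left(6 - 60\right) \left(-2\right) 10 \cdot 6 \left(-5 + 21\right) = - 54 \left(\left(-20\right) 6\right) 16 = \left(-54\right) \left(-120\right) 16 = 6480 \cdot 16 = 103680$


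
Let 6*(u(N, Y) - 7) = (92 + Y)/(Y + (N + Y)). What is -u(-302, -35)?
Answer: -5189/744 ≈ -6.9745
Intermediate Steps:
u(N, Y) = 7 + (92 + Y)/(6*(N + 2*Y)) (u(N, Y) = 7 + ((92 + Y)/(Y + (N + Y)))/6 = 7 + ((92 + Y)/(N + 2*Y))/6 = 7 + (92 + Y)/(6*(N + 2*Y)))
-u(-302, -35) = -(92 + 42*(-302) + 85*(-35))/(6*(-302 + 2*(-35))) = -(92 - 12684 - 2975)/(6*(-302 - 70)) = -(-15567)/(6*(-372)) = -(-1)*(-15567)/(6*372) = -1*5189/744 = -5189/744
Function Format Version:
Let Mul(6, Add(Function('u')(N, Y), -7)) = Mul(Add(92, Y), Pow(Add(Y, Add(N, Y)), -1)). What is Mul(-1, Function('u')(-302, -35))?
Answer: Rational(-5189, 744) ≈ -6.9745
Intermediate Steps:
Function('u')(N, Y) = Add(7, Mul(Rational(1, 6), Pow(Add(N, Mul(2, Y)), -1), Add(92, Y))) (Function('u')(N, Y) = Add(7, Mul(Rational(1, 6), Mul(Add(92, Y), Pow(Add(Y, Add(N, Y)), -1)))) = Add(7, Mul(Rational(1, 6), Mul(Add(92, Y), Pow(Add(N, Mul(2, Y)), -1)))) = Add(7, Mul(Rational(1, 6), Mul(Pow(Add(N, Mul(2, Y)), -1), Add(92, Y)))) = Add(7, Mul(Rational(1, 6), Pow(Add(N, Mul(2, Y)), -1), Add(92, Y))))
Mul(-1, Function('u')(-302, -35)) = Mul(-1, Mul(Rational(1, 6), Pow(Add(-302, Mul(2, -35)), -1), Add(92, Mul(42, -302), Mul(85, -35)))) = Mul(-1, Mul(Rational(1, 6), Pow(Add(-302, -70), -1), Add(92, -12684, -2975))) = Mul(-1, Mul(Rational(1, 6), Pow(-372, -1), -15567)) = Mul(-1, Mul(Rational(1, 6), Rational(-1, 372), -15567)) = Mul(-1, Rational(5189, 744)) = Rational(-5189, 744)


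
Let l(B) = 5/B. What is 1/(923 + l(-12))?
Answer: 12/11071 ≈ 0.0010839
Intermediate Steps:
1/(923 + l(-12)) = 1/(923 + 5/(-12)) = 1/(923 + 5*(-1/12)) = 1/(923 - 5/12) = 1/(11071/12) = 12/11071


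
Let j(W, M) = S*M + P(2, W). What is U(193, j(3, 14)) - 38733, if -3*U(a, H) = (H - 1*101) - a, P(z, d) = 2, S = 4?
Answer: -115963/3 ≈ -38654.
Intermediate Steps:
j(W, M) = 2 + 4*M (j(W, M) = 4*M + 2 = 2 + 4*M)
U(a, H) = 101/3 - H/3 + a/3 (U(a, H) = -((H - 1*101) - a)/3 = -((H - 101) - a)/3 = -((-101 + H) - a)/3 = -(-101 + H - a)/3 = 101/3 - H/3 + a/3)
U(193, j(3, 14)) - 38733 = (101/3 - (2 + 4*14)/3 + (1/3)*193) - 38733 = (101/3 - (2 + 56)/3 + 193/3) - 38733 = (101/3 - 1/3*58 + 193/3) - 38733 = (101/3 - 58/3 + 193/3) - 38733 = 236/3 - 38733 = -115963/3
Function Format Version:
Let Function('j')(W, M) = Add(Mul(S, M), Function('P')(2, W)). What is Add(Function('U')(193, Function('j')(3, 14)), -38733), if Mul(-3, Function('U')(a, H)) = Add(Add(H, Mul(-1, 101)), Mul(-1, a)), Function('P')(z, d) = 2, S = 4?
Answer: Rational(-115963, 3) ≈ -38654.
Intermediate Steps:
Function('j')(W, M) = Add(2, Mul(4, M)) (Function('j')(W, M) = Add(Mul(4, M), 2) = Add(2, Mul(4, M)))
Function('U')(a, H) = Add(Rational(101, 3), Mul(Rational(-1, 3), H), Mul(Rational(1, 3), a)) (Function('U')(a, H) = Mul(Rational(-1, 3), Add(Add(H, Mul(-1, 101)), Mul(-1, a))) = Mul(Rational(-1, 3), Add(Add(H, -101), Mul(-1, a))) = Mul(Rational(-1, 3), Add(Add(-101, H), Mul(-1, a))) = Mul(Rational(-1, 3), Add(-101, H, Mul(-1, a))) = Add(Rational(101, 3), Mul(Rational(-1, 3), H), Mul(Rational(1, 3), a)))
Add(Function('U')(193, Function('j')(3, 14)), -38733) = Add(Add(Rational(101, 3), Mul(Rational(-1, 3), Add(2, Mul(4, 14))), Mul(Rational(1, 3), 193)), -38733) = Add(Add(Rational(101, 3), Mul(Rational(-1, 3), Add(2, 56)), Rational(193, 3)), -38733) = Add(Add(Rational(101, 3), Mul(Rational(-1, 3), 58), Rational(193, 3)), -38733) = Add(Add(Rational(101, 3), Rational(-58, 3), Rational(193, 3)), -38733) = Add(Rational(236, 3), -38733) = Rational(-115963, 3)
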